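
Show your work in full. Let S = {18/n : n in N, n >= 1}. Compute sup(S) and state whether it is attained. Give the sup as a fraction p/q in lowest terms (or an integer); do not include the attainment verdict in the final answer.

Analysis:
- Values: 18, 9, 6, 9/2, ... strictly decreasing.
- The maximum is 18 (n=1); sup = 18 (attained).
- The set is bounded below by 0; 18/n -> 0 so 0 is the greatest lower bound.
- 0 is not in the set, so inf = 0 is not attained.
Conclusion: sup(S) = 18, attained in S.

18


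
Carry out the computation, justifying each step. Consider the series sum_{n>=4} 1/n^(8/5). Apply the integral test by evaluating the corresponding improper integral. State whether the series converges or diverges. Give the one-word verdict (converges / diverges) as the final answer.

Let f(x) = x^(-8/5). Then f is positive, continuous, and decreasing on [4, infinity), so the integral test applies.
Compute the improper integral int_{4}^infinity f(x) dx:
  antiderivative F(x) = -5/(3*x^(3/5)).
  As x -> infinity, F(x) -> 0 (since p = 8/5 > 1).
  So int = F(infinity) - F(4) = 0 - (-5*2^(4/5)/12) = 5*2^(4/5)/12.
  Finite, so by the integral test, the series converges.

converges


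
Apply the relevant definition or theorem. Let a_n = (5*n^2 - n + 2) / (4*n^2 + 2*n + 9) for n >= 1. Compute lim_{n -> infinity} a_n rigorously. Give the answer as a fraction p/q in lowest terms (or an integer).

Divide numerator and denominator by n^2, the highest power:
numerator / n^2 = 5 - 1/n + 2/n^2
denominator / n^2 = 4 + 2/n + 9/n^2
As n -> infinity, all terms of the form c/n^k (k >= 1) tend to 0.
So numerator / n^2 -> 5 and denominator / n^2 -> 4.
Therefore lim a_n = 5/4.

5/4


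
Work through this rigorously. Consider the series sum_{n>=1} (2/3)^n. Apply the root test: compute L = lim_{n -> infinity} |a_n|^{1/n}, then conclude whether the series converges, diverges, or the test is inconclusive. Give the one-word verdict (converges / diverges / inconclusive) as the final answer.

Let a_n denote the general term. Form |a_n|^(1/n) and simplify:
|a_n|^(1/n) = 2/3
Take the limit as n -> infinity: L = 2/3.
Since L = 2/3 < 1, the root test implies convergence.

converges


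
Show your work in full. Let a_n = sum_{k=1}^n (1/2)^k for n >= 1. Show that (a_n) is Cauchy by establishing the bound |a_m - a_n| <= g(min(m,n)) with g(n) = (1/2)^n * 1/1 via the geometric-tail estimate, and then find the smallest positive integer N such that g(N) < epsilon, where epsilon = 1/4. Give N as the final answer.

For m > n >= 1: |a_m - a_n| = sum_{k=n+1}^m (1/2)^k < sum_{k=n+1}^infinity (1/2)^k = (1/2)^(n+1) / (1 - 1/2) = (1/2)^n * (1/2) * (2/1) = (1/2)^n * 1/1.
So g(n) = (1/2)^n / 1. Since g(n) -> 0, (a_n) is Cauchy.
Now solve g(N) < 1/4: (1/2)^N / 1 < 1/4 <=> 2^N > 1 / (1 * 1/4) = 4.
Check powers of 2: 2^2 = 4 <= 4, 2^3 = 8 > 4.
So the smallest such N is 3. Check: g(3) = 1/(1 * 8) = 1/8 < 1/4.

3


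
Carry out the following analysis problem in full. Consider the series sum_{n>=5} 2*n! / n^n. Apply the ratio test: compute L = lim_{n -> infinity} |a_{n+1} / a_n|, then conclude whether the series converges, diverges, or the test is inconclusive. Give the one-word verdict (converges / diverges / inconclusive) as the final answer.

Let a_n denote the general term. Form the ratio a_{n+1}/a_n and simplify:
a_{n+1}/a_n = (n/(n + 1))^n
Take the limit as n -> infinity: L = exp(-1).
Since L = exp(-1) < 1, the ratio test implies the series converges.

converges


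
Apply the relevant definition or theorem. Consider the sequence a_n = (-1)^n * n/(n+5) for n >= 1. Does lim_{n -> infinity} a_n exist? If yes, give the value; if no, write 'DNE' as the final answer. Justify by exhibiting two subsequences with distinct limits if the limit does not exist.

Examine the behaviour of a_n along subsequences.
a_{2k} = 2k/(2k+5) -> 1. a_{2k+1} = -(2k+1)/(2k+6) -> -1.
Since these two subsequential limits are 1 and -1, distinct, the full sequence cannot converge (a convergent sequence has all subsequences tending to the same limit). So lim a_n does not exist.

DNE


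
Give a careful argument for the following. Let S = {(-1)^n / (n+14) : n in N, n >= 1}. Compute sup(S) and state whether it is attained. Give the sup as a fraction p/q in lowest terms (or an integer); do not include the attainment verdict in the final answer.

Analysis:
- Values: -1/15, 1/16, -1/17, 1/18, -1/19, ...
- Positive terms (even n): 1/(2+14), 1/(4+14), ... decreasing -> max = 1/16 (n=2).
- Negative terms (odd n): -1/(1+14), -1/(3+14), ... increasing -> min = -1/15 (n=1).
- So sup = 1/16 (attained at n=2); inf = -1/15 (attained at n=1).
Conclusion: sup(S) = 1/16, attained in S.

1/16


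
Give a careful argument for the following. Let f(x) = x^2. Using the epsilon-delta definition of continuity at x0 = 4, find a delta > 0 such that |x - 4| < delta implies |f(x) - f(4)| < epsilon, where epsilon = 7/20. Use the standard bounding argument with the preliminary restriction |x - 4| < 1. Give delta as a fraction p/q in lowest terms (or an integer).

Factor: |x^2 - (4)^2| = |x - 4| * |x + 4|.
Impose |x - 4| < 1 first. Then |x + 4| = |(x - 4) + 2*(4)| <= |x - 4| + 2*|4| < 1 + 8 = 9.
So |x^2 - (4)^2| < delta * 9.
We need delta * 9 <= 7/20, i.e. delta <= 7/20/9 = 7/180.
Since 7/180 < 1, this is tighter than 1; take delta = 7/180.
So delta = 7/180 works.

7/180


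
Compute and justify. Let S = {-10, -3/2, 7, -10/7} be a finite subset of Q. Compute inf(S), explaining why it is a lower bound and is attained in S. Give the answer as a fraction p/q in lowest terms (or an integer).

S is finite, so inf(S) = min(S).
Sorted increasing:
-10, -3/2, -10/7, 7
The extremum is -10.
For every x in S, x >= -10. And -10 is in S, so it is attained.
Therefore inf(S) = -10.

-10


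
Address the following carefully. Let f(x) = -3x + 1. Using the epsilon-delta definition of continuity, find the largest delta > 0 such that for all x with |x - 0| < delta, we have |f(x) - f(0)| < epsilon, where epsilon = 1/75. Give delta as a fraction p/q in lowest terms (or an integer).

We compute f(0) = -3*(0) + 1 = 1.
|f(x) - f(0)| = |-3x + 1 - (1)| = |-3(x - 0)| = 3|x - 0|.
We need 3|x - 0| < 1/75, i.e. |x - 0| < 1/75 / 3 = 1/225.
So any delta <= 1/225 works. Conversely, if delta > 1/225, then x = 0 + 1/225 satisfies |x - 0| = 1/225 < delta but |f(x) - f(0)| = 3 * 1/225 = 1/75, which is not < 1/75; so no larger delta works.
Hence the largest such delta is 1/225.

1/225


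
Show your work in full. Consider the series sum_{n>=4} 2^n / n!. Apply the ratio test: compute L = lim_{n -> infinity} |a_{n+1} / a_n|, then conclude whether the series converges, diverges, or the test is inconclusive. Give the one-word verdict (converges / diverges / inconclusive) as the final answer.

Let a_n denote the general term. Form the ratio a_{n+1}/a_n and simplify:
a_{n+1}/a_n = 2/(n + 1)
Take the limit as n -> infinity: L = 0.
Since L = 0 < 1, the ratio test implies the series converges.

converges


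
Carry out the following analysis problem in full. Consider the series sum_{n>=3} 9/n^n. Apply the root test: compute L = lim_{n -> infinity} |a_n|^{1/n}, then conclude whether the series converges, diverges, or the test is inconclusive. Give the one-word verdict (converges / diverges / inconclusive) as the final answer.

Let a_n denote the general term. Form |a_n|^(1/n) and simplify:
|a_n|^(1/n) = 3^(2/n)/n
Take the limit as n -> infinity: L = 0.
Since L = 0 < 1, the root test implies convergence.

converges


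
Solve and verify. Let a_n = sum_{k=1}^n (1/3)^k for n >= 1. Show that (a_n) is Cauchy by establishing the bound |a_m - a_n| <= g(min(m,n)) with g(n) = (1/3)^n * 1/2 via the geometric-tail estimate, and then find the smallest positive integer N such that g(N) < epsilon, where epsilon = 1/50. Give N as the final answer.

For m > n >= 1: |a_m - a_n| = sum_{k=n+1}^m (1/3)^k < sum_{k=n+1}^infinity (1/3)^k = (1/3)^(n+1) / (1 - 1/3) = (1/3)^n * (1/3) * (3/2) = (1/3)^n * 1/2.
So g(n) = (1/3)^n / 2. Since g(n) -> 0, (a_n) is Cauchy.
Now solve g(N) < 1/50: (1/3)^N / 2 < 1/50 <=> 3^N > 1 / (2 * 1/50) = 25.
Check powers of 3: 3^2 = 9 <= 25, 3^3 = 27 > 25.
So the smallest such N is 3. Check: g(3) = 1/(2 * 27) = 1/54 < 1/50.

3


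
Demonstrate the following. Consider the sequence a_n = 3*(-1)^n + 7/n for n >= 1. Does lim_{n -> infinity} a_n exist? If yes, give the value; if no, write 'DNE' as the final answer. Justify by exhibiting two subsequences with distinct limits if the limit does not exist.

Examine the behaviour of a_n along subsequences.
a_{2k} = 3 + 7/(2k) -> 3. a_{2k+1} = -3 + 7/(2k+1) -> -3.
Since these two subsequential limits are 3 and -3, distinct, the full sequence cannot converge (a convergent sequence has all subsequences tending to the same limit). So lim a_n does not exist.

DNE


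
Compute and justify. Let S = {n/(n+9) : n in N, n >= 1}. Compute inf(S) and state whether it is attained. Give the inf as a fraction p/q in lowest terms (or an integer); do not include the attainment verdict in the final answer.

Analysis:
- Values: 1/10, 2/11, 1/4, 4/13, ... strictly increasing.
- Minimum is 1/10 (n=1); inf = 1/10 (attained).
- n/(n+9) = 1 - 9/(n+9) -> 1 from below as n -> infinity, and never equals 1.
- So sup = 1 (not attained).
Conclusion: inf(S) = 1/10, attained in S.

1/10


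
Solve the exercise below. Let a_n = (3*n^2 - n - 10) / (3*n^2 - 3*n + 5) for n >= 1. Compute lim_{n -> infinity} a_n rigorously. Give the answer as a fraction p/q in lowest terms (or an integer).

Divide numerator and denominator by n^2, the highest power:
numerator / n^2 = 3 - 1/n - 10/n^2
denominator / n^2 = 3 - 3/n + 5/n^2
As n -> infinity, all terms of the form c/n^k (k >= 1) tend to 0.
So numerator / n^2 -> 3 and denominator / n^2 -> 3.
Therefore lim a_n = 1.

1


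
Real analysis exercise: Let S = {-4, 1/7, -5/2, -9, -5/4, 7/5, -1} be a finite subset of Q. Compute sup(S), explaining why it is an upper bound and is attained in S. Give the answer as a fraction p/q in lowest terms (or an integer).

S is finite, so sup(S) = max(S).
Sorted decreasing:
7/5, 1/7, -1, -5/4, -5/2, -4, -9
The extremum is 7/5.
For every x in S, x <= 7/5. And 7/5 is in S, so it is attained.
Therefore sup(S) = 7/5.

7/5


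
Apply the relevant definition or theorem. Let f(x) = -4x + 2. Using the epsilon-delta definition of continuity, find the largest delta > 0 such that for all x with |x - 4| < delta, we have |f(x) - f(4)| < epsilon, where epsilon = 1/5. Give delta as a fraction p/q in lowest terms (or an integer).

We compute f(4) = -4*(4) + 2 = -14.
|f(x) - f(4)| = |-4x + 2 - (-14)| = |-4(x - 4)| = 4|x - 4|.
We need 4|x - 4| < 1/5, i.e. |x - 4| < 1/5 / 4 = 1/20.
So any delta <= 1/20 works. Conversely, if delta > 1/20, then x = 4 + 1/20 satisfies |x - 4| = 1/20 < delta but |f(x) - f(4)| = 4 * 1/20 = 1/5, which is not < 1/5; so no larger delta works.
Hence the largest such delta is 1/20.

1/20


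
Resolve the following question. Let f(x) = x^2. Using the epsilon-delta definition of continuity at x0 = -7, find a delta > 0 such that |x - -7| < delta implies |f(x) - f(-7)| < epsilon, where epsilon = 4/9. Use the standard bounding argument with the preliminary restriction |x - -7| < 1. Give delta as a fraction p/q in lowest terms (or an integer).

Factor: |x^2 - (-7)^2| = |x - -7| * |x + -7|.
Impose |x - -7| < 1 first. Then |x + -7| = |(x - -7) + 2*(-7)| <= |x - -7| + 2*|-7| < 1 + 14 = 15.
So |x^2 - (-7)^2| < delta * 15.
We need delta * 15 <= 4/9, i.e. delta <= 4/9/15 = 4/135.
Since 4/135 < 1, this is tighter than 1; take delta = 4/135.
So delta = 4/135 works.

4/135


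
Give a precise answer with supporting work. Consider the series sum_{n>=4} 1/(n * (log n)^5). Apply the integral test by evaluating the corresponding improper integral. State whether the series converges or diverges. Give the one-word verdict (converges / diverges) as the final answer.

Let f(x) = 1/(x*log(x)^5). Then f is positive, continuous, and decreasing on [4, infinity), so the integral test applies.
Compute the improper integral int_{4}^infinity f(x) dx:
  antiderivative F(x) = -1/(4*log(x)^4).
  F(x) -> 0 as x -> infinity.  int = 0 - F(4) = 1/(4*log(4)^4) < infinity. By the integral test, the series converges.

converges


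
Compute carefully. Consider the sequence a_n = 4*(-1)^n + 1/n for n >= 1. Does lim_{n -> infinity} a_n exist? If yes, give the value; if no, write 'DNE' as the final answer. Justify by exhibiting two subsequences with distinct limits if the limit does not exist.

Examine the behaviour of a_n along subsequences.
a_{2k} = 4 + 1/(2k) -> 4. a_{2k+1} = -4 + 1/(2k+1) -> -4.
Since these two subsequential limits are 4 and -4, distinct, the full sequence cannot converge (a convergent sequence has all subsequences tending to the same limit). So lim a_n does not exist.

DNE


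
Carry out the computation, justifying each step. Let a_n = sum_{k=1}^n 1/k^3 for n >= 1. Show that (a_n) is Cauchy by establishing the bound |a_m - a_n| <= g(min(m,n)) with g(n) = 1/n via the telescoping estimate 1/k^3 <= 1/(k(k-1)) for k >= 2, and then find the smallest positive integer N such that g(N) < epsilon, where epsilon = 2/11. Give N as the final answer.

For m > n >= 1: |a_m - a_n| = sum_{k=n+1}^m 1/k^3.
Use 1/k^3 <= 1/(k(k-1)) = 1/(k-1) - 1/k for k >= 2 (which holds since k^3 >= k^2 >= k(k-1) for k >= 2):
sum_{k=n+1}^m 1/k^3 <= sum_{k=n+1}^m (1/(k-1) - 1/k) = 1/n - 1/m <= 1/n.
By symmetry the same bound holds with n,m swapped, so |a_m - a_n| <= 1/min(m,n) = g(min(m,n)). Since g(n) -> 0, (a_n) is Cauchy.
Now solve g(N) < 2/11: 1/N < 2/11 <=> N > 1/(2/11) = 11/2.
The smallest integer strictly greater than 11/2 is N = 6.
Check: g(6) = 1/6 < 2/11; g(5) = 1/5 >= 2/11. So N = 6.

6


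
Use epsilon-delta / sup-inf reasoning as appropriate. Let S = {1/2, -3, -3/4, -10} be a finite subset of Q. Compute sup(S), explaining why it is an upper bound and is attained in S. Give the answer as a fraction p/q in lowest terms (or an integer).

S is finite, so sup(S) = max(S).
Sorted decreasing:
1/2, -3/4, -3, -10
The extremum is 1/2.
For every x in S, x <= 1/2. And 1/2 is in S, so it is attained.
Therefore sup(S) = 1/2.

1/2


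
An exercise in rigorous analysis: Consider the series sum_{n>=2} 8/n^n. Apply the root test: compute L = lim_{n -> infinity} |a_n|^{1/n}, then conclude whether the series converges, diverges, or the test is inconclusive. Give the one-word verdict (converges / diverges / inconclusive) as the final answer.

Let a_n denote the general term. Form |a_n|^(1/n) and simplify:
|a_n|^(1/n) = 2^(3/n)/n
Take the limit as n -> infinity: L = 0.
Since L = 0 < 1, the root test implies convergence.

converges


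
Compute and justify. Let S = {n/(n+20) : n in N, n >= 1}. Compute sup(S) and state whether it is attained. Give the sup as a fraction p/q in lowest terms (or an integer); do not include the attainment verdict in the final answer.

Analysis:
- Values: 1/21, 1/11, 3/23, 1/6, ... strictly increasing.
- Minimum is 1/21 (n=1); inf = 1/21 (attained).
- n/(n+20) = 1 - 20/(n+20) -> 1 from below as n -> infinity, and never equals 1.
- So sup = 1 (not attained).
Conclusion: sup(S) = 1, not attained in S.

1


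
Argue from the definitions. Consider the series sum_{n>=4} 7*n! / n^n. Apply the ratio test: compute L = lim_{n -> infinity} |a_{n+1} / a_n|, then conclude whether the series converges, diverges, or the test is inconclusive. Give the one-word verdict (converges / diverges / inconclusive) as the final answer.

Let a_n denote the general term. Form the ratio a_{n+1}/a_n and simplify:
a_{n+1}/a_n = (n/(n + 1))^n
Take the limit as n -> infinity: L = exp(-1).
Since L = exp(-1) < 1, the ratio test implies the series converges.

converges


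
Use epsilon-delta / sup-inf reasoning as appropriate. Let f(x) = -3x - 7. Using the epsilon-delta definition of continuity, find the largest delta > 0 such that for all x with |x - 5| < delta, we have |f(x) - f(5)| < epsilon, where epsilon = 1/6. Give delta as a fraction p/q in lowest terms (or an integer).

We compute f(5) = -3*(5) - 7 = -22.
|f(x) - f(5)| = |-3x - 7 - (-22)| = |-3(x - 5)| = 3|x - 5|.
We need 3|x - 5| < 1/6, i.e. |x - 5| < 1/6 / 3 = 1/18.
So any delta <= 1/18 works. Conversely, if delta > 1/18, then x = 5 + 1/18 satisfies |x - 5| = 1/18 < delta but |f(x) - f(5)| = 3 * 1/18 = 1/6, which is not < 1/6; so no larger delta works.
Hence the largest such delta is 1/18.

1/18


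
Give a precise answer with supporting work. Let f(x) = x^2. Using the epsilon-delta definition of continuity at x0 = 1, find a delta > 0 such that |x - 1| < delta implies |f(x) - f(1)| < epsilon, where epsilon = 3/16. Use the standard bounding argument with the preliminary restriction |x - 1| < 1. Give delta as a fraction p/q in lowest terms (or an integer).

Factor: |x^2 - (1)^2| = |x - 1| * |x + 1|.
Impose |x - 1| < 1 first. Then |x + 1| = |(x - 1) + 2*(1)| <= |x - 1| + 2*|1| < 1 + 2 = 3.
So |x^2 - (1)^2| < delta * 3.
We need delta * 3 <= 3/16, i.e. delta <= 3/16/3 = 1/16.
Since 1/16 < 1, this is tighter than 1; take delta = 1/16.
So delta = 1/16 works.

1/16


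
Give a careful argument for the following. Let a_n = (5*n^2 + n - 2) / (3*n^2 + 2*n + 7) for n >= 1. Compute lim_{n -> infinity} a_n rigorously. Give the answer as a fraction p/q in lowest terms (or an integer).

Divide numerator and denominator by n^2, the highest power:
numerator / n^2 = 5 + 1/n - 2/n^2
denominator / n^2 = 3 + 2/n + 7/n^2
As n -> infinity, all terms of the form c/n^k (k >= 1) tend to 0.
So numerator / n^2 -> 5 and denominator / n^2 -> 3.
Therefore lim a_n = 5/3.

5/3


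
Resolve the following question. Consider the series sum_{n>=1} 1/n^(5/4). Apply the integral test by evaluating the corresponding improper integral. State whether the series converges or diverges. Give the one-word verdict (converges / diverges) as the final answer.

Let f(x) = x^(-5/4). Then f is positive, continuous, and decreasing on [1, infinity), so the integral test applies.
Compute the improper integral int_{1}^infinity f(x) dx:
  antiderivative F(x) = -4/x^(1/4).
  As x -> infinity, F(x) -> 0 (since p = 5/4 > 1).
  So int = F(infinity) - F(1) = 0 - (-4) = 4.
  Finite, so by the integral test, the series converges.

converges


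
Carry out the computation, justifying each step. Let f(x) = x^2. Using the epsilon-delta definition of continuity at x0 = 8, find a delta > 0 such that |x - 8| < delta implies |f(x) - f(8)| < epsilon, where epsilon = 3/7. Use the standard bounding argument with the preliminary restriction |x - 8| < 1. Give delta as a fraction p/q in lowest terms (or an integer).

Factor: |x^2 - (8)^2| = |x - 8| * |x + 8|.
Impose |x - 8| < 1 first. Then |x + 8| = |(x - 8) + 2*(8)| <= |x - 8| + 2*|8| < 1 + 16 = 17.
So |x^2 - (8)^2| < delta * 17.
We need delta * 17 <= 3/7, i.e. delta <= 3/7/17 = 3/119.
Since 3/119 < 1, this is tighter than 1; take delta = 3/119.
So delta = 3/119 works.

3/119


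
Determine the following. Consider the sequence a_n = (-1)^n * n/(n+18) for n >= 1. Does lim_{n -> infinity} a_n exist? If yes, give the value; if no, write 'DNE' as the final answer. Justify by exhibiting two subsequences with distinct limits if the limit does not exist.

Examine the behaviour of a_n along subsequences.
a_{2k} = 2k/(2k+18) -> 1. a_{2k+1} = -(2k+1)/(2k+19) -> -1.
Since these two subsequential limits are 1 and -1, distinct, the full sequence cannot converge (a convergent sequence has all subsequences tending to the same limit). So lim a_n does not exist.

DNE


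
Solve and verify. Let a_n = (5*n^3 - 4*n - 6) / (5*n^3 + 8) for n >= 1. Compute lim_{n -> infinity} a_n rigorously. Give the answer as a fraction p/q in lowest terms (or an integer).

Divide numerator and denominator by n^3, the highest power:
numerator / n^3 = 5 - 4/n^2 - 6/n^3
denominator / n^3 = 5 + 8/n^3
As n -> infinity, all terms of the form c/n^k (k >= 1) tend to 0.
So numerator / n^3 -> 5 and denominator / n^3 -> 5.
Therefore lim a_n = 1.

1


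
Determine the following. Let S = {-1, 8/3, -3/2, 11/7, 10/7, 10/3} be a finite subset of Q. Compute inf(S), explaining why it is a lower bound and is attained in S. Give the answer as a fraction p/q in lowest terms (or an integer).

S is finite, so inf(S) = min(S).
Sorted increasing:
-3/2, -1, 10/7, 11/7, 8/3, 10/3
The extremum is -3/2.
For every x in S, x >= -3/2. And -3/2 is in S, so it is attained.
Therefore inf(S) = -3/2.

-3/2


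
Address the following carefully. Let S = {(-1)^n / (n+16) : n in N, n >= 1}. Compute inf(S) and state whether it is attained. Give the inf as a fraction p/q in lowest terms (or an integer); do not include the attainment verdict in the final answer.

Analysis:
- Values: -1/17, 1/18, -1/19, 1/20, -1/21, ...
- Positive terms (even n): 1/(2+16), 1/(4+16), ... decreasing -> max = 1/18 (n=2).
- Negative terms (odd n): -1/(1+16), -1/(3+16), ... increasing -> min = -1/17 (n=1).
- So sup = 1/18 (attained at n=2); inf = -1/17 (attained at n=1).
Conclusion: inf(S) = -1/17, attained in S.

-1/17


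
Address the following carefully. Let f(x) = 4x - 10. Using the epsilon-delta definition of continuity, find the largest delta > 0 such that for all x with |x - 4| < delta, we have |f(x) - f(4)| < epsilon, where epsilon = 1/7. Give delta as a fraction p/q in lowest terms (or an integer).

We compute f(4) = 4*(4) - 10 = 6.
|f(x) - f(4)| = |4x - 10 - (6)| = |4(x - 4)| = 4|x - 4|.
We need 4|x - 4| < 1/7, i.e. |x - 4| < 1/7 / 4 = 1/28.
So any delta <= 1/28 works. Conversely, if delta > 1/28, then x = 4 + 1/28 satisfies |x - 4| = 1/28 < delta but |f(x) - f(4)| = 4 * 1/28 = 1/7, which is not < 1/7; so no larger delta works.
Hence the largest such delta is 1/28.

1/28


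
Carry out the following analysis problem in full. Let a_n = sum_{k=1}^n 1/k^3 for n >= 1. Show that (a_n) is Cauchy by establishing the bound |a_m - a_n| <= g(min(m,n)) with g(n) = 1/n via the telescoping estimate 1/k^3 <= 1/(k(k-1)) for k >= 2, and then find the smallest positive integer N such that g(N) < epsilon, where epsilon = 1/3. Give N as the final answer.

For m > n >= 1: |a_m - a_n| = sum_{k=n+1}^m 1/k^3.
Use 1/k^3 <= 1/(k(k-1)) = 1/(k-1) - 1/k for k >= 2 (which holds since k^3 >= k^2 >= k(k-1) for k >= 2):
sum_{k=n+1}^m 1/k^3 <= sum_{k=n+1}^m (1/(k-1) - 1/k) = 1/n - 1/m <= 1/n.
By symmetry the same bound holds with n,m swapped, so |a_m - a_n| <= 1/min(m,n) = g(min(m,n)). Since g(n) -> 0, (a_n) is Cauchy.
Now solve g(N) < 1/3: 1/N < 1/3 <=> N > 1/(1/3) = 3.
The smallest integer strictly greater than 3 is N = 4.
Check: g(4) = 1/4 < 1/3; g(3) = 1/3 >= 1/3. So N = 4.

4


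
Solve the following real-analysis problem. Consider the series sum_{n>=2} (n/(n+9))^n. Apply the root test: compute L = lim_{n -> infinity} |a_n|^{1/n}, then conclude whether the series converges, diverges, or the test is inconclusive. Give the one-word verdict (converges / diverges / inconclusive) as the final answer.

Let a_n denote the general term. Form |a_n|^(1/n) and simplify:
|a_n|^(1/n) = n/(n + 9)
Take the limit as n -> infinity: L = 1.
Since L = 1, the root test is inconclusive. (In fact a_n = (n/(n+9))^n -> e^(-9) != 0, so the nth-term test shows divergence; but the root test itself gives no conclusion.)

inconclusive


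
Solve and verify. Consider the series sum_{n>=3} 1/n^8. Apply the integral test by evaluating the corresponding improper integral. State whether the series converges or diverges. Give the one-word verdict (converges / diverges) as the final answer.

Let f(x) = x^(-8). Then f is positive, continuous, and decreasing on [3, infinity), so the integral test applies.
Compute the improper integral int_{3}^infinity f(x) dx:
  antiderivative F(x) = -1/(7*x^7).
  As x -> infinity, F(x) -> 0 (since p = 8 > 1).
  So int = F(infinity) - F(3) = 0 - (-1/15309) = 1/15309.
  Finite, so by the integral test, the series converges.

converges


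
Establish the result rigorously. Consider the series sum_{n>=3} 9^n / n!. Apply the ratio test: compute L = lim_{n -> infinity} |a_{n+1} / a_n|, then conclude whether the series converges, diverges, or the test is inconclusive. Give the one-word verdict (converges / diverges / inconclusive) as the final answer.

Let a_n denote the general term. Form the ratio a_{n+1}/a_n and simplify:
a_{n+1}/a_n = 9/(n + 1)
Take the limit as n -> infinity: L = 0.
Since L = 0 < 1, the ratio test implies the series converges.

converges


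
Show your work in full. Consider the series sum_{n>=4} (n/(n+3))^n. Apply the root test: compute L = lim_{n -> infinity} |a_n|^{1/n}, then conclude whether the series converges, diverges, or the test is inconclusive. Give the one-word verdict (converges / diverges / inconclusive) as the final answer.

Let a_n denote the general term. Form |a_n|^(1/n) and simplify:
|a_n|^(1/n) = n/(n + 3)
Take the limit as n -> infinity: L = 1.
Since L = 1, the root test is inconclusive. (In fact a_n = (n/(n+3))^n -> e^(-3) != 0, so the nth-term test shows divergence; but the root test itself gives no conclusion.)

inconclusive


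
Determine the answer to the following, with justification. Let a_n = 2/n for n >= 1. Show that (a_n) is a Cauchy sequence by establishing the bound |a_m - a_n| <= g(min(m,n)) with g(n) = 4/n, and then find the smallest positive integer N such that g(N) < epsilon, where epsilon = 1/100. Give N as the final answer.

For any m, n >= 1, by the triangle inequality:
|a_m - a_n| = |2/m - 2/n| <= 2*1/m + 2*1/n <= 4/min(m,n).
So g(n) = 4/n bounds the Cauchy difference. Since g(n) -> 0, (a_n) is Cauchy.
Now solve g(N) < 1/100: 4/N < 1/100 <=> N > 4 / (1/100) = 400.
The smallest integer strictly greater than 400 is N = 401.
Check: g(401) = 4/401 = 4/401 < 1/100; g(400) = 1/100 >= 1/100. So N = 401.

401


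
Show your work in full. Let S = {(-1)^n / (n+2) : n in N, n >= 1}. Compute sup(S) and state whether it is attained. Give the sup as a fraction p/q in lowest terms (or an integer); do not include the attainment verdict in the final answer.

Analysis:
- Values: -1/3, 1/4, -1/5, 1/6, -1/7, ...
- Positive terms (even n): 1/(2+2), 1/(4+2), ... decreasing -> max = 1/4 (n=2).
- Negative terms (odd n): -1/(1+2), -1/(3+2), ... increasing -> min = -1/3 (n=1).
- So sup = 1/4 (attained at n=2); inf = -1/3 (attained at n=1).
Conclusion: sup(S) = 1/4, attained in S.

1/4


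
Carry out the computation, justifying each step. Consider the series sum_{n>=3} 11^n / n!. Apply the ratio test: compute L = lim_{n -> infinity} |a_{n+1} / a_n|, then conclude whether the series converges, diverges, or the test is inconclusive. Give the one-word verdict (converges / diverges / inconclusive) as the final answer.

Let a_n denote the general term. Form the ratio a_{n+1}/a_n and simplify:
a_{n+1}/a_n = 11/(n + 1)
Take the limit as n -> infinity: L = 0.
Since L = 0 < 1, the ratio test implies the series converges.

converges


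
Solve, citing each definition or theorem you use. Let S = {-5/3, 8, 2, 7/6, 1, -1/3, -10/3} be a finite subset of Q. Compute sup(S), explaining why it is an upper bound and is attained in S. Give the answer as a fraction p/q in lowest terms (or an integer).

S is finite, so sup(S) = max(S).
Sorted decreasing:
8, 2, 7/6, 1, -1/3, -5/3, -10/3
The extremum is 8.
For every x in S, x <= 8. And 8 is in S, so it is attained.
Therefore sup(S) = 8.

8


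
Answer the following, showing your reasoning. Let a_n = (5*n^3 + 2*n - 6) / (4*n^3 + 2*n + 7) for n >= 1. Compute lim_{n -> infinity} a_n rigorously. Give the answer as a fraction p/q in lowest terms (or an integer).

Divide numerator and denominator by n^3, the highest power:
numerator / n^3 = 5 + 2/n^2 - 6/n^3
denominator / n^3 = 4 + 2/n^2 + 7/n^3
As n -> infinity, all terms of the form c/n^k (k >= 1) tend to 0.
So numerator / n^3 -> 5 and denominator / n^3 -> 4.
Therefore lim a_n = 5/4.

5/4


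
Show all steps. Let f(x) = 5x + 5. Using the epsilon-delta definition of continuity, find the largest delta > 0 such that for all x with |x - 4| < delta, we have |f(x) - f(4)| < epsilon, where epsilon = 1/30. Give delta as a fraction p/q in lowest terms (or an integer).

We compute f(4) = 5*(4) + 5 = 25.
|f(x) - f(4)| = |5x + 5 - (25)| = |5(x - 4)| = 5|x - 4|.
We need 5|x - 4| < 1/30, i.e. |x - 4| < 1/30 / 5 = 1/150.
So any delta <= 1/150 works. Conversely, if delta > 1/150, then x = 4 + 1/150 satisfies |x - 4| = 1/150 < delta but |f(x) - f(4)| = 5 * 1/150 = 1/30, which is not < 1/30; so no larger delta works.
Hence the largest such delta is 1/150.

1/150


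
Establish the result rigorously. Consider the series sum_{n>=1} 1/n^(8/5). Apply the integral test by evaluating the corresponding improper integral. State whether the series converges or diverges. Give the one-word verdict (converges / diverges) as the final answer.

Let f(x) = x^(-8/5). Then f is positive, continuous, and decreasing on [1, infinity), so the integral test applies.
Compute the improper integral int_{1}^infinity f(x) dx:
  antiderivative F(x) = -5/(3*x^(3/5)).
  As x -> infinity, F(x) -> 0 (since p = 8/5 > 1).
  So int = F(infinity) - F(1) = 0 - (-5/3) = 5/3.
  Finite, so by the integral test, the series converges.

converges


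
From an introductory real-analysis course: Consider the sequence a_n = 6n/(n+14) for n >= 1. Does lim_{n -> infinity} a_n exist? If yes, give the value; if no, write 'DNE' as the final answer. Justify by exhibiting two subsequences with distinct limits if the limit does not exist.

Examine the behaviour of a_n along subsequences.
Even-n subsequence a_{2k} = 6(2k)/(2k+14) -> 6. Odd-n subsequence a_{2k+1} = 6(2k+1)/(2k+15) -> 6. Both tend to 6, which suggests the limit is 6; verify directly.
|a_n - 6| = |6n - 6(n+14)| / (n+14) = 84/(n+14) < 84/n for every n >= 1.
Given epsilon > 0, choose a positive integer N > 84/epsilon. Then for all n >= N, |a_n - 6| < 84/n <= 84/N < epsilon.
So by the definition of the limit, lim a_n exists and equals 6.

6


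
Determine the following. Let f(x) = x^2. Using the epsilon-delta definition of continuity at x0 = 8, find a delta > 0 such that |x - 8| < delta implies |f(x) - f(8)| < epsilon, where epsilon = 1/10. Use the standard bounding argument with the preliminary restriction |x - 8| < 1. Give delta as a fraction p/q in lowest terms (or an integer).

Factor: |x^2 - (8)^2| = |x - 8| * |x + 8|.
Impose |x - 8| < 1 first. Then |x + 8| = |(x - 8) + 2*(8)| <= |x - 8| + 2*|8| < 1 + 16 = 17.
So |x^2 - (8)^2| < delta * 17.
We need delta * 17 <= 1/10, i.e. delta <= 1/10/17 = 1/170.
Since 1/170 < 1, this is tighter than 1; take delta = 1/170.
So delta = 1/170 works.

1/170


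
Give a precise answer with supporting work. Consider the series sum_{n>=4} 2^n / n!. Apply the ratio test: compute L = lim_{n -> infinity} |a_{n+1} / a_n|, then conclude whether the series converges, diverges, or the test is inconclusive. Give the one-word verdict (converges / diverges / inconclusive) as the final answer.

Let a_n denote the general term. Form the ratio a_{n+1}/a_n and simplify:
a_{n+1}/a_n = 2/(n + 1)
Take the limit as n -> infinity: L = 0.
Since L = 0 < 1, the ratio test implies the series converges.

converges


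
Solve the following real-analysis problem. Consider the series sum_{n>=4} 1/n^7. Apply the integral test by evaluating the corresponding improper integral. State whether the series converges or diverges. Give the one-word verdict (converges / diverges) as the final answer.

Let f(x) = x^(-7). Then f is positive, continuous, and decreasing on [4, infinity), so the integral test applies.
Compute the improper integral int_{4}^infinity f(x) dx:
  antiderivative F(x) = -1/(6*x^6).
  As x -> infinity, F(x) -> 0 (since p = 7 > 1).
  So int = F(infinity) - F(4) = 0 - (-1/24576) = 1/24576.
  Finite, so by the integral test, the series converges.

converges


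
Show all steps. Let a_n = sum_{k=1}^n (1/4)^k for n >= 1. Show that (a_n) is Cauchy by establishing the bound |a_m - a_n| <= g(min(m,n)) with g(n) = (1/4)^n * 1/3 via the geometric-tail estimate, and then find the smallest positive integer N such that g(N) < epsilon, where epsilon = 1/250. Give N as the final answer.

For m > n >= 1: |a_m - a_n| = sum_{k=n+1}^m (1/4)^k < sum_{k=n+1}^infinity (1/4)^k = (1/4)^(n+1) / (1 - 1/4) = (1/4)^n * (1/4) * (4/3) = (1/4)^n * 1/3.
So g(n) = (1/4)^n / 3. Since g(n) -> 0, (a_n) is Cauchy.
Now solve g(N) < 1/250: (1/4)^N / 3 < 1/250 <=> 4^N > 1 / (3 * 1/250) = 250/3.
Check powers of 4: 4^3 = 64 <= 250/3, 4^4 = 256 > 250/3.
So the smallest such N is 4. Check: g(4) = 1/(3 * 256) = 1/768 < 1/250.

4


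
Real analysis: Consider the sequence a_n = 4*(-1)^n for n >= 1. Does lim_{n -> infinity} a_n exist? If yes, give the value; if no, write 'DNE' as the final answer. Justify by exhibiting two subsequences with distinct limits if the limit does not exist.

Examine the behaviour of a_n along subsequences.
Even-n subsequence a_{2k} = 4 -> 4. Odd-n subsequence a_{2k+1} = -4 -> -4.
Since these two subsequential limits are 4 and -4, distinct, the full sequence cannot converge (a convergent sequence has all subsequences tending to the same limit). So lim a_n does not exist.

DNE


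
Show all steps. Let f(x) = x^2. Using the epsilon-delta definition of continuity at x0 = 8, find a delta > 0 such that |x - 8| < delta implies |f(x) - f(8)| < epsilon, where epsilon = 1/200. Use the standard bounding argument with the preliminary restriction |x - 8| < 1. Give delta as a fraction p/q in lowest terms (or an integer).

Factor: |x^2 - (8)^2| = |x - 8| * |x + 8|.
Impose |x - 8| < 1 first. Then |x + 8| = |(x - 8) + 2*(8)| <= |x - 8| + 2*|8| < 1 + 16 = 17.
So |x^2 - (8)^2| < delta * 17.
We need delta * 17 <= 1/200, i.e. delta <= 1/200/17 = 1/3400.
Since 1/3400 < 1, this is tighter than 1; take delta = 1/3400.
So delta = 1/3400 works.

1/3400


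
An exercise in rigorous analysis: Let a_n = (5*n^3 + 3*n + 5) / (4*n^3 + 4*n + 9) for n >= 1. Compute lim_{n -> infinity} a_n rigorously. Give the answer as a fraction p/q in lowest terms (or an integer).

Divide numerator and denominator by n^3, the highest power:
numerator / n^3 = 5 + 3/n^2 + 5/n^3
denominator / n^3 = 4 + 4/n^2 + 9/n^3
As n -> infinity, all terms of the form c/n^k (k >= 1) tend to 0.
So numerator / n^3 -> 5 and denominator / n^3 -> 4.
Therefore lim a_n = 5/4.

5/4


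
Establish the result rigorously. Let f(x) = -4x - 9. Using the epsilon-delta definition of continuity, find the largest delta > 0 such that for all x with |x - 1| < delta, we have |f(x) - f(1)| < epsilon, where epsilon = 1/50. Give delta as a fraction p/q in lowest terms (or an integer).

We compute f(1) = -4*(1) - 9 = -13.
|f(x) - f(1)| = |-4x - 9 - (-13)| = |-4(x - 1)| = 4|x - 1|.
We need 4|x - 1| < 1/50, i.e. |x - 1| < 1/50 / 4 = 1/200.
So any delta <= 1/200 works. Conversely, if delta > 1/200, then x = 1 + 1/200 satisfies |x - 1| = 1/200 < delta but |f(x) - f(1)| = 4 * 1/200 = 1/50, which is not < 1/50; so no larger delta works.
Hence the largest such delta is 1/200.

1/200


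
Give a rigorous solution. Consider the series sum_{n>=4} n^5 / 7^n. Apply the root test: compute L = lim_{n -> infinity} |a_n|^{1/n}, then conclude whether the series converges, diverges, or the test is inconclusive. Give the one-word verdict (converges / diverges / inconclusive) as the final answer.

Let a_n denote the general term. Form |a_n|^(1/n) and simplify:
|a_n|^(1/n) = n^(5/n)/7
Take the limit as n -> infinity: L = 1/7.
Since L = 1/7 < 1, the root test implies convergence.

converges


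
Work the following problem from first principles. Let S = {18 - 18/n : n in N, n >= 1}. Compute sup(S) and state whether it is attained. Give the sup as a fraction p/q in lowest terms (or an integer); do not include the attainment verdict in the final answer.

Analysis:
- Values: 0, 9, 12, 27/2, ... strictly increasing.
- Minimum is 0 (n=1); inf = 0 (attained).
- 18 - 18/n -> 18 from below; sup = 18, not attained.
Conclusion: sup(S) = 18, not attained in S.

18


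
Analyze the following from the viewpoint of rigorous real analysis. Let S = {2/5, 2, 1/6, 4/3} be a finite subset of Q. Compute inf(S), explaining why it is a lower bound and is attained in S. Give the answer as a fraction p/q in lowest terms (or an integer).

S is finite, so inf(S) = min(S).
Sorted increasing:
1/6, 2/5, 4/3, 2
The extremum is 1/6.
For every x in S, x >= 1/6. And 1/6 is in S, so it is attained.
Therefore inf(S) = 1/6.

1/6


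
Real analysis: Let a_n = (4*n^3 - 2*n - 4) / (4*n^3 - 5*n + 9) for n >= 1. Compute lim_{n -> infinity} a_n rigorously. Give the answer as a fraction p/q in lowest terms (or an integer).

Divide numerator and denominator by n^3, the highest power:
numerator / n^3 = 4 - 2/n^2 - 4/n^3
denominator / n^3 = 4 - 5/n^2 + 9/n^3
As n -> infinity, all terms of the form c/n^k (k >= 1) tend to 0.
So numerator / n^3 -> 4 and denominator / n^3 -> 4.
Therefore lim a_n = 1.

1


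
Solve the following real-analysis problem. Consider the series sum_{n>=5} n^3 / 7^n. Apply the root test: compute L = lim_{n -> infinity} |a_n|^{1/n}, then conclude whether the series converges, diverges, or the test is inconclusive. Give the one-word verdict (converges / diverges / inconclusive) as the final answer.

Let a_n denote the general term. Form |a_n|^(1/n) and simplify:
|a_n|^(1/n) = n^(3/n)/7
Take the limit as n -> infinity: L = 1/7.
Since L = 1/7 < 1, the root test implies convergence.

converges


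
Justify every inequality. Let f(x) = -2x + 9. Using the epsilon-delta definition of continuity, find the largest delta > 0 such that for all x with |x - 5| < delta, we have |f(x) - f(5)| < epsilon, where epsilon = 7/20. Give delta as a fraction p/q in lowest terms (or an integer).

We compute f(5) = -2*(5) + 9 = -1.
|f(x) - f(5)| = |-2x + 9 - (-1)| = |-2(x - 5)| = 2|x - 5|.
We need 2|x - 5| < 7/20, i.e. |x - 5| < 7/20 / 2 = 7/40.
So any delta <= 7/40 works. Conversely, if delta > 7/40, then x = 5 + 7/40 satisfies |x - 5| = 7/40 < delta but |f(x) - f(5)| = 2 * 7/40 = 7/20, which is not < 7/20; so no larger delta works.
Hence the largest such delta is 7/40.

7/40


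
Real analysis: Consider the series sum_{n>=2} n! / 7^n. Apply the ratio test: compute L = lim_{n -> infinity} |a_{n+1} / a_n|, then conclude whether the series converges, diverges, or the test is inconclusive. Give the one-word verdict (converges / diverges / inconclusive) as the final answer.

Let a_n denote the general term. Form the ratio a_{n+1}/a_n and simplify:
a_{n+1}/a_n = n/7 + 1/7
Take the limit as n -> infinity: L = infinity.
Since L = infinity > 1 (or L = infinity), the ratio test implies the series diverges.

diverges


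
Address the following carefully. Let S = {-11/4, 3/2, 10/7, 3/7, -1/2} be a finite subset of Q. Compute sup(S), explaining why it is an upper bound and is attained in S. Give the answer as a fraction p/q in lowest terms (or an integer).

S is finite, so sup(S) = max(S).
Sorted decreasing:
3/2, 10/7, 3/7, -1/2, -11/4
The extremum is 3/2.
For every x in S, x <= 3/2. And 3/2 is in S, so it is attained.
Therefore sup(S) = 3/2.

3/2


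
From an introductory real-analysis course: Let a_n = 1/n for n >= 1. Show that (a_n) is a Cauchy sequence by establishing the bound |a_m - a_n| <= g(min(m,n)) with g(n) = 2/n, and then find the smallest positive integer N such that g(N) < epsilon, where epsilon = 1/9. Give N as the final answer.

For any m, n >= 1, by the triangle inequality:
|a_m - a_n| = |1/m - 1/n| <= 1/m + 1/n <= 2/min(m,n).
So g(n) = 2/n bounds the Cauchy difference. Since g(n) -> 0, (a_n) is Cauchy.
Now solve g(N) < 1/9: 2/N < 1/9 <=> N > 2 / (1/9) = 18.
The smallest integer strictly greater than 18 is N = 19.
Check: g(19) = 2/19 = 2/19 < 1/9; g(18) = 1/9 >= 1/9. So N = 19.

19


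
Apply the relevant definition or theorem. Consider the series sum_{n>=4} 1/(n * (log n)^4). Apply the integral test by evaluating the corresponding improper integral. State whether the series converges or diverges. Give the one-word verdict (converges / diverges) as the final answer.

Let f(x) = 1/(x*log(x)^4). Then f is positive, continuous, and decreasing on [4, infinity), so the integral test applies.
Compute the improper integral int_{4}^infinity f(x) dx:
  antiderivative F(x) = -1/(3*log(x)^3).
  F(x) -> 0 as x -> infinity.  int = 0 - F(4) = 1/(3*log(4)^3) < infinity. By the integral test, the series converges.

converges
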